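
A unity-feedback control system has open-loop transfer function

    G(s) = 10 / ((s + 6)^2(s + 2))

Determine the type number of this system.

The denominator has no factor of s at the origin — no free integrator — so this is a Type 0 system.

Type 0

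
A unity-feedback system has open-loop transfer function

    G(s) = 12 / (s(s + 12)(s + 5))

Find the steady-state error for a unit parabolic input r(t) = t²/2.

e_ss = ∞

G(s) has one pole at the origin.
This is a Type 1 system; Ka = lim_{s→0} s^2·G(s) = 0, so the steady-state error for a parabola input is infinite.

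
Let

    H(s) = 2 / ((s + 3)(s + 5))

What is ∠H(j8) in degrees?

At s = j8: numerator = 2, denominator = -49 + j64.
∠H = ∠num − ∠den = 0° − (127.44°) = -127.4°.

∠H(j8) ≈ -127.4°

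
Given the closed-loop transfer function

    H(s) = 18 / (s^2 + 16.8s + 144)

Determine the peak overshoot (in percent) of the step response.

%OS ≈ 4.60%

Comparing s^2 + 16.8s + 144 to s^2 + 2ζωₙs + ωₙ²: ωₙ = 12 rad/s and ζ = 16.8/(2·12) = 0.7.
%OS = 100·exp(−πζ/√(1−ζ²)) = 100·exp(−π·0.7/√(1−0.7²)) ≈ 4.60%.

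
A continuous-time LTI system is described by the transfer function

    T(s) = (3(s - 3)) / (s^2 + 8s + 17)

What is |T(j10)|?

|T(j10)| ≈ 0.2717

Substitute s = j10: numerator = -9 + j30, denominator = -83 + j80.
|T(j10)| = |-9 + j30| / |-83 + j80| = 31.321 / 115.28 ≈ 0.2717.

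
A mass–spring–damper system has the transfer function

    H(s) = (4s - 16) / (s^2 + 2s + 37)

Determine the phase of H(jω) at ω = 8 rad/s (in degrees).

∠H(j8) ≈ -32.78°

At s = j8: numerator = -16 + j32, denominator = -27 + j16.
∠H = ∠num − ∠den = 116.57° − (149.35°) = -32.78°.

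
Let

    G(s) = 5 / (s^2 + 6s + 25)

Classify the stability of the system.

The denominator s^2 + 6s + 25 factors as (s^2 + 6s + 25), giving poles at s = -3 + 4j, -3 - 4j.
Since all poles lie strictly in the left half-plane, the system is stable.

stable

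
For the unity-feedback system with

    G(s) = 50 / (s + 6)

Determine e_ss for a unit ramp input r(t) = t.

e_ss = ∞

G(s) has no poles at the origin.
This is a Type 0 system; Kv = lim_{s→0} s·G(s) = 0, so the steady-state error for a ramp input is infinite.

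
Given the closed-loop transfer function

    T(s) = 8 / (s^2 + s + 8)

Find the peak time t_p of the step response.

t_p ≈ 1.128 s

Comparing s^2 + s + 8 to s^2 + 2ζωₙs + ωₙ²: ωₙ = √8 ≈ 2.828 rad/s and ζ = 1/(2·√8) ≈ 0.1768.
ζωₙ = 1/2 = 0.5, so ω_d = ωₙ√(1−ζ²) = √(ωₙ² − (ζωₙ)²) = √(8 − 0.5²) = √7.75 ≈ 2.784 rad/s.
t_p = π/ω_d = π/2.784 ≈ 1.128 s.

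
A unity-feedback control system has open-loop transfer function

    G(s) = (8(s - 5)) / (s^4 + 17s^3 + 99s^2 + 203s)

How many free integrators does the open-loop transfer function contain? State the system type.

The denominator has 1 factor of s at the origin (free integrator), so this is a Type 1 system.

Type 1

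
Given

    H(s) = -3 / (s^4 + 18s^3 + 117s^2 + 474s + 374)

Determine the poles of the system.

The poles are the roots of the denominator s^4 + 18s^3 + 117s^2 + 474s + 374 = 0.
Trying s = -11: the polynomial evaluates to 0, so (s + 11) is a factor.
Dividing out leaves s^3 + 7s^2 + 40s + 34 = 0.
This factors further as (s + 1)(s^2 + 6s + 34) = 0.

s = -11, -1, -3 + 5j, -3 - 5j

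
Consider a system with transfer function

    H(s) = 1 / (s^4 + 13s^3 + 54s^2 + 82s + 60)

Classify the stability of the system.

The denominator s^4 + 13s^3 + 54s^2 + 82s + 60 factors as (s^2 + 2s + 2)(s + 5)(s + 6), giving poles at s = -1 + j, -1 - j, -5, -6.
Since all poles lie strictly in the left half-plane, the system is stable.

stable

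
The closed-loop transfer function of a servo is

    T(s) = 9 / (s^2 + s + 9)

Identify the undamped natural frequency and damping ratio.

ωₙ = 3 rad/s, ζ ≈ 0.1667

Compare the denominator to the standard form s^2 + 2ζωₙs + ωₙ².
ωₙ² = 9, so ωₙ = 3 rad/s.
2ζωₙ = 1, so ζ = 1/(2·3) ≈ 0.1667.
With ζ = 0.1667 the response is underdamped.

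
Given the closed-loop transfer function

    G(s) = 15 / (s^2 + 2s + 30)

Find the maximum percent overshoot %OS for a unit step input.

%OS ≈ 55.8%

Comparing s^2 + 2s + 30 to s^2 + 2ζωₙs + ωₙ²: ωₙ = √30 ≈ 5.477 rad/s and ζ = 2/(2·√30) ≈ 0.1826.
%OS = 100·exp(−πζ/√(1−ζ²)) = 100·exp(−π·0.1826/√(1−0.1826²)) ≈ 55.8%.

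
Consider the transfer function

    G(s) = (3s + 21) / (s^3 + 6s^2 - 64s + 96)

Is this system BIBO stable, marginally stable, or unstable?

The denominator s^3 + 6s^2 - 64s + 96 factors as (s - 4)(s + 12)(s - 2), giving poles at s = 4, -12, 2.
Since the pole(s) at s = 4, 2 lie in the right half-plane, the system is unstable.

unstable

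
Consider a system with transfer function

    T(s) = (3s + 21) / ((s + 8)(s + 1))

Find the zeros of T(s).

s = -7

Set the numerator to zero: 3s + 21 = 0, i.e. 3·(s + 7) = 0.
So s = -7.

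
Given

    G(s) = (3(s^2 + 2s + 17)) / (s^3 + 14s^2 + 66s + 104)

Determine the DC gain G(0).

Set s = 0: G(0) = (51) / (104) = 51/104.

G(0) = 51/104 ≈ 0.4904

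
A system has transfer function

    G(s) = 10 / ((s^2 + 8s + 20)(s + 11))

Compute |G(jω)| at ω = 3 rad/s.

Substitute s = j3: numerator = 10, denominator = 49 + j297.
|G(j3)| = |10| / |49 + j297| = 10 / 301.01 ≈ 0.03322.

|G(j3)| ≈ 0.03322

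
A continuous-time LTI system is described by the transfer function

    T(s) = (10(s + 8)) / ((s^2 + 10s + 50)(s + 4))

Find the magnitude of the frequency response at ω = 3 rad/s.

Substitute s = j3: numerator = 80 + j30, denominator = 74 + j243.
|T(j3)| = |80 + j30| / |74 + j243| = 85.440 / 254.02 ≈ 0.3364.

|T(j3)| ≈ 0.3364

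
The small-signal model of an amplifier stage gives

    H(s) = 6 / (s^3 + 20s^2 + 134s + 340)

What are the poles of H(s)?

The poles are the roots of the denominator s^3 + 20s^2 + 134s + 340 = 0.
Trying s = -10: the polynomial evaluates to 0, so (s + 10) is a factor.
Dividing out leaves s^2 + 10s + 34 = 0.
The quadratic formula then gives s = -5 ± 3j.

s = -5 + 3j, -5 - 3j, -10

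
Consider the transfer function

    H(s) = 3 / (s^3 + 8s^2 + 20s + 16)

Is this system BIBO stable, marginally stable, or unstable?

The denominator s^3 + 8s^2 + 20s + 16 factors as (s + 4)(s + 2)^2, giving poles at s = -4, -2, -2.
Since all poles lie strictly in the left half-plane, the system is stable.

stable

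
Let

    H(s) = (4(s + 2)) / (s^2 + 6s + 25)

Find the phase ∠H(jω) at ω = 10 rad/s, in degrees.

∠H(j10) ≈ -62.65°

At s = j10: numerator = 8 + j40, denominator = -75 + j60.
∠H = ∠num − ∠den = 78.690° − (141.34°) = -62.65°.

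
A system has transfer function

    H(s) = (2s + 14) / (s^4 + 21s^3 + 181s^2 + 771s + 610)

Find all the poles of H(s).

The poles are the roots of the denominator s^4 + 21s^3 + 181s^2 + 771s + 610 = 0.
Trying s = -10: the polynomial evaluates to 0, so (s + 10) is a factor.
Dividing out leaves s^3 + 11s^2 + 71s + 61 = 0.
This factors further as (s + 1)(s^2 + 10s + 61) = 0.

s = -10, -1, -5 + 6j, -5 - 6j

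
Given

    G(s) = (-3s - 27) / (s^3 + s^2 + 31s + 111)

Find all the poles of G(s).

The poles are the roots of the denominator s^3 + s^2 + 31s + 111 = 0.
Trying s = -3: the polynomial evaluates to 0, so (s + 3) is a factor.
Dividing out leaves s^2 - 2s + 37 = 0.
The quadratic formula then gives s = 1 ± 6j.

s = 1 ± 6j, -3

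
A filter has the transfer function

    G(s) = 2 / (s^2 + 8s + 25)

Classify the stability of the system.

stable

The denominator s^2 + 8s + 25 factors as (s^2 + 8s + 25), giving poles at s = -4 ± 3j.
Since all poles lie strictly in the left half-plane, the system is stable.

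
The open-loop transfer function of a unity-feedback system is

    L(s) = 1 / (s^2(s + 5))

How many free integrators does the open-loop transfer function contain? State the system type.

The denominator has 2 factors of s at the origin (free integrators), so this is a Type 2 system.

Type 2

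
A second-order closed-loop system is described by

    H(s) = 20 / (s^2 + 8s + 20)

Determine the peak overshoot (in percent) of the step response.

Comparing s^2 + 8s + 20 to s^2 + 2ζωₙs + ωₙ²: ωₙ = √20 ≈ 4.472 rad/s and ζ = 8/(2·√20) ≈ 0.8944.
%OS = 100·exp(−πζ/√(1−ζ²)) = 100·exp(−π·0.8944/√(1−0.8944²)) ≈ 0.187%.

%OS ≈ 0.187%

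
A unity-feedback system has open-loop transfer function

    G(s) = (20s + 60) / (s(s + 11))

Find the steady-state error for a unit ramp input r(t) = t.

e_ss = 0.1833

G(s) has one pole at the origin.
This is a Type 1 system. Kv = lim_{s→0} s·G(s) = 60/11.
e_ss = 1/Kv = 1/(60/11) = 11/60 ≈ 0.1833.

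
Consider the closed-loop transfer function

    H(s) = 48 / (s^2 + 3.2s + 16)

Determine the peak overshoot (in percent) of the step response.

%OS ≈ 25.4%

Comparing s^2 + 3.2s + 16 to s^2 + 2ζωₙs + ωₙ²: ωₙ = 4 rad/s and ζ = 3.2/(2·4) = 0.4.
%OS = 100·exp(−πζ/√(1−ζ²)) = 100·exp(−π·0.4/√(1−0.4²)) ≈ 25.4%.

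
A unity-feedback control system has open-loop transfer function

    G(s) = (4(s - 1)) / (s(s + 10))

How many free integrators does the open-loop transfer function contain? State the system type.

The denominator has 1 factor of s at the origin (free integrator), so this is a Type 1 system.

Type 1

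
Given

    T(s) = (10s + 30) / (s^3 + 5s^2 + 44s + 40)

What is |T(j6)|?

|T(j6)| ≈ 0.4533

Substitute s = j6: numerator = 30 + j60, denominator = -140 + j48.
|T(j6)| = |30 + j60| / |-140 + j48| = 67.082 / 148 ≈ 0.4533.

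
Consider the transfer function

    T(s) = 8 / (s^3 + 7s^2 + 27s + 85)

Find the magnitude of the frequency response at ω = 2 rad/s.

|T(j2)| ≈ 0.1092

Substitute s = j2: numerator = 8, denominator = 57 + j46.
|T(j2)| = |8| / |57 + j46| = 8 / 73.246 ≈ 0.1092.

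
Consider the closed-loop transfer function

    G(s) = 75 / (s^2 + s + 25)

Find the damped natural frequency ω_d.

ω_d ≈ 4.975 rad/s

Comparing s^2 + s + 25 to s^2 + 2ζωₙs + ωₙ²: ωₙ = 5 rad/s and ζ = 1/(2·5) = 0.1.
ζωₙ = 1/2 = 0.5, so ω_d = ωₙ√(1−ζ²) = √(ωₙ² − (ζωₙ)²) = √(25 − 0.5²) = √24.75 ≈ 4.975 rad/s.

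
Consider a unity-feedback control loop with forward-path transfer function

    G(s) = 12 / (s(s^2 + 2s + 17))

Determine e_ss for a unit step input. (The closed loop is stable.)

G(s) has one pole at the origin.
This is a Type 1 system; for a step input the steady-state error is zero.

e_ss = 0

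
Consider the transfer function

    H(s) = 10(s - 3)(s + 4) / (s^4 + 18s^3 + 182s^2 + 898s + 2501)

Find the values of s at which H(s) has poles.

The poles are the roots of the denominator s^4 + 18s^3 + 182s^2 + 898s + 2501 = 0.
No real roots exist; factor into two real quadratics: (s^2 + 8s + 41)(s^2 + 10s + 61) = 0.
Each quadratic gives a conjugate pair via the quadratic formula.

s = -4 ± 5j, -5 ± 6j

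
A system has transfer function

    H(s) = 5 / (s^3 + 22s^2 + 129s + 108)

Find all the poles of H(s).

The poles are the roots of the denominator s^3 + 22s^2 + 129s + 108 = 0.
Trying s = -1: the polynomial evaluates to 0, so (s + 1) is a factor.
Dividing out leaves s^2 + 21s + 108 = 0.
Factoring the quadratic: (s + 9)(s + 12) = 0.

s = -1, -9, -12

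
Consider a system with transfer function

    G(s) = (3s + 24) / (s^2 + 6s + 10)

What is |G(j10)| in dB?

Substitute s = j10: numerator = 24 + j30, denominator = -90 + j60.
|G(j10)| = |24 + j30| / |-90 + j60| = 38.419 / 108.17 ≈ 0.3552.
In decibels: 20·log₁₀(0.3552) ≈ -8.99 dB.

|G(j10)|_dB ≈ -8.99 dB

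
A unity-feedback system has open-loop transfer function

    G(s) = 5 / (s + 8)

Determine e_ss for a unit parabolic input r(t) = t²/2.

e_ss = ∞

G(s) has no poles at the origin.
This is a Type 0 system; Ka = lim_{s→0} s^2·G(s) = 0, so the steady-state error for a parabola input is infinite.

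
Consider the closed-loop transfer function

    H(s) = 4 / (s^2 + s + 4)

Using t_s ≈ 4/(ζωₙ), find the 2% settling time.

t_s ≈ 8 s

Comparing s^2 + s + 4 to s^2 + 2ζωₙs + ωₙ²: ωₙ = 2 rad/s and ζ = 1/(2·2) = 0.25.
ζωₙ = 1/2 = 0.5, so t_s ≈ 4/(ζωₙ) = 4/0.5 = 8 s.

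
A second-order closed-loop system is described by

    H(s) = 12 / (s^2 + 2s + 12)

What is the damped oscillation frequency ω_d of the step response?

ω_d ≈ 3.317 rad/s

Comparing s^2 + 2s + 12 to s^2 + 2ζωₙs + ωₙ²: ωₙ = √12 ≈ 3.464 rad/s and ζ = 2/(2·√12) ≈ 0.2887.
ζωₙ = 2/2 = 1, so ω_d = ωₙ√(1−ζ²) = √(ωₙ² − (ζωₙ)²) = √(12 − 1²) = √11 ≈ 3.317 rad/s.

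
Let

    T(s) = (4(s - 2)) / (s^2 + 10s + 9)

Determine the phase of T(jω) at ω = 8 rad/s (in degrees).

At s = j8: numerator = -8 + j32, denominator = -55 + j80.
∠T = ∠num − ∠den = 104.04° − (124.51°) = -20.47°.

∠T(j8) ≈ -20.47°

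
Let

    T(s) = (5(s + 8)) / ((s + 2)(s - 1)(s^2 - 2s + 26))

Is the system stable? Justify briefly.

The poles can be read from the denominator factors: s = -2, 1, 1 + 5j, 1 - 5j.
Since the pole(s) at s = 1, 1 + 5j, 1 - 5j lie in the right half-plane, the system is unstable.

unstable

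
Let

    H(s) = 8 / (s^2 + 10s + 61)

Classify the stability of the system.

The denominator s^2 + 10s + 61 factors as (s^2 + 10s + 61), giving poles at s = -5 + 6j, -5 - 6j.
Since all poles lie strictly in the left half-plane, the system is stable.

stable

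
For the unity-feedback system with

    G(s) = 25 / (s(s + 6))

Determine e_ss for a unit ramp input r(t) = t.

e_ss = 0.2400

G(s) has one pole at the origin.
This is a Type 1 system. Kv = lim_{s→0} s·G(s) = 25/6.
e_ss = 1/Kv = 1/(25/6) = 6/25 ≈ 0.2400.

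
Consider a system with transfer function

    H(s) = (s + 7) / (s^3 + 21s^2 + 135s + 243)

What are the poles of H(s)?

s = -9, -3, -9

The poles are the roots of the denominator s^3 + 21s^2 + 135s + 243 = 0.
Trying s = -9: the polynomial evaluates to 0, so (s + 9) is a factor.
Dividing out leaves s^2 + 12s + 27 = 0.
Factoring the quadratic: (s + 3)(s + 9) = 0.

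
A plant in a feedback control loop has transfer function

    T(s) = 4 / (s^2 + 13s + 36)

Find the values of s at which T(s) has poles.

The poles are the roots of the denominator s^2 + 13s + 36 = 0.
Factoring: (s + 9)(s + 4) = 0, so s = -9 and s = -4.

s = -9, -4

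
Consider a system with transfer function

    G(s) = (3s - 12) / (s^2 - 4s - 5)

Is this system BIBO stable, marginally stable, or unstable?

The denominator s^2 - 4s - 5 factors as (s - 5)(s + 1), giving poles at s = 5, -1.
Since the pole(s) at s = 5 lie in the right half-plane, the system is unstable.

unstable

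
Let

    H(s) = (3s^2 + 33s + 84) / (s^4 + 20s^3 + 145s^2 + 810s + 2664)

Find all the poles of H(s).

s = -1 ± 6j, -12, -6

The poles are the roots of the denominator s^4 + 20s^3 + 145s^2 + 810s + 2664 = 0.
Trying s = -12: the polynomial evaluates to 0, so (s + 12) is a factor.
Dividing out leaves s^3 + 8s^2 + 49s + 222 = 0.
This factors further as (s^2 + 2s + 37)(s + 6) = 0.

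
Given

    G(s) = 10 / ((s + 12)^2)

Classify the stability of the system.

The poles can be read from the denominator factors: s = -12, -12.
Since all poles lie strictly in the left half-plane, the system is stable.

stable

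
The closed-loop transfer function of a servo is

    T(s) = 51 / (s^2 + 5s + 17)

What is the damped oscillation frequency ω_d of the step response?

ω_d ≈ 3.279 rad/s

Comparing s^2 + 5s + 17 to s^2 + 2ζωₙs + ωₙ²: ωₙ = √17 ≈ 4.123 rad/s and ζ = 5/(2·√17) ≈ 0.6063.
ζωₙ = 5/2 = 2.5, so ω_d = ωₙ√(1−ζ²) = √(ωₙ² − (ζωₙ)²) = √(17 − 2.5²) = √10.75 ≈ 3.279 rad/s.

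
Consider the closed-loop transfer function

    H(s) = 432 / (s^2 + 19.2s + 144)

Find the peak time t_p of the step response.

Comparing s^2 + 19.2s + 144 to s^2 + 2ζωₙs + ωₙ²: ωₙ = 12 rad/s and ζ = 19.2/(2·12) = 0.8.
ζωₙ = 19.2/2 = 9.6, so ω_d = ωₙ√(1−ζ²) = √(ωₙ² − (ζωₙ)²) = √(144 − 9.6²) = √51.84 = 7.200 rad/s.
t_p = π/ω_d = π/7.200 ≈ 0.4363 s.

t_p ≈ 0.4363 s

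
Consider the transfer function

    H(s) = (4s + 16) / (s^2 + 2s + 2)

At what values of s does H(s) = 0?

Set the numerator to zero: 4s + 16 = 0, i.e. 4·(s + 4) = 0.
So s = -4.

s = -4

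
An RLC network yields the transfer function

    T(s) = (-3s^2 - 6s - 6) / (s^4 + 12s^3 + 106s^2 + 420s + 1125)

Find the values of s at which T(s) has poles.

The poles are the roots of the denominator s^4 + 12s^3 + 106s^2 + 420s + 1125 = 0.
No real roots exist; factor into two real quadratics: (s^2 + 6s + 25)(s^2 + 6s + 45) = 0.
Each quadratic gives a conjugate pair via the quadratic formula.

s = -3 + 4j, -3 - 4j, -3 + 6j, -3 - 6j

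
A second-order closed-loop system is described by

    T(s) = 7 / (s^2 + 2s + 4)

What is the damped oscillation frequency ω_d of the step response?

Comparing s^2 + 2s + 4 to s^2 + 2ζωₙs + ωₙ²: ωₙ = 2 rad/s and ζ = 2/(2·2) = 0.5.
ζωₙ = 2/2 = 1, so ω_d = ωₙ√(1−ζ²) = √(ωₙ² − (ζωₙ)²) = √(4 − 1²) = √3 ≈ 1.732 rad/s.

ω_d ≈ 1.732 rad/s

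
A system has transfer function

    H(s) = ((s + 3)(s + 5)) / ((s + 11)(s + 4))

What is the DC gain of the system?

At s = 0 each factor (s + a) contributes a and each (s^2 + bs + c) contributes c.
H(0) = 1·(3) · (5) / ((11) · (4)) = 15/44 = 15/44.

H(0) = 15/44 ≈ 0.3409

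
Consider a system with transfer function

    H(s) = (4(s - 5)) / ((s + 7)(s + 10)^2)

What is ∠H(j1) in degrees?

At s = j1: numerator = -20 + j4, denominator = 673 + j239.
∠H = ∠num − ∠den = 168.69° − (19.551°) = 149.1°.

∠H(j1) ≈ 149.1°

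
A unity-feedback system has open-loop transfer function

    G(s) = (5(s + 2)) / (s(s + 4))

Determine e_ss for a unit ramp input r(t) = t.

e_ss = 0.4000

G(s) has one pole at the origin.
This is a Type 1 system. Kv = lim_{s→0} s·G(s) = 10/4 = 5/2.
e_ss = 1/Kv = 1/(5/2) = 2/5 ≈ 0.4000.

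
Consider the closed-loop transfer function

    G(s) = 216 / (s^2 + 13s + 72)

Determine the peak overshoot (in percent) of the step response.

Comparing s^2 + 13s + 72 to s^2 + 2ζωₙs + ωₙ²: ωₙ = √72 ≈ 8.485 rad/s and ζ = 13/(2·√72) ≈ 0.7660.
%OS = 100·exp(−πζ/√(1−ζ²)) = 100·exp(−π·0.7660/√(1−0.7660²)) ≈ 2.37%.

%OS ≈ 2.37%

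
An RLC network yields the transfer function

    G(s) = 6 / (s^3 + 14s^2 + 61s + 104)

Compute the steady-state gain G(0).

G(0) = 3/52 ≈ 0.05769

Set s = 0: G(0) = (6) / (104) = 3/52.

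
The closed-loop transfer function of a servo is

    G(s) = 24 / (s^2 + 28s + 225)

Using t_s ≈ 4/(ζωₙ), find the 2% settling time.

t_s ≈ 0.2857 s

Comparing s^2 + 28s + 225 to s^2 + 2ζωₙs + ωₙ²: ωₙ = 15 rad/s and ζ = 28/(2·15) ≈ 0.9333.
ζωₙ = 28/2 = 14, so t_s ≈ 4/(ζωₙ) = 4/14 ≈ 0.2857 s.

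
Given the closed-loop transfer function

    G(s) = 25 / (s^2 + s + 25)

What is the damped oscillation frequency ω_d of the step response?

Comparing s^2 + s + 25 to s^2 + 2ζωₙs + ωₙ²: ωₙ = 5 rad/s and ζ = 1/(2·5) = 0.1.
ζωₙ = 1/2 = 0.5, so ω_d = ωₙ√(1−ζ²) = √(ωₙ² − (ζωₙ)²) = √(25 − 0.5²) = √24.75 ≈ 4.975 rad/s.

ω_d ≈ 4.975 rad/s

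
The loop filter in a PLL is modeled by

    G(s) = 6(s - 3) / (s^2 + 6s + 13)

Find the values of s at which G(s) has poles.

The poles are the roots of the denominator s^2 + 6s + 13 = 0.
Using the quadratic formula: s = (-6 ± √(-16))/2 = -3 ± 2j.

s = -3 ± 2j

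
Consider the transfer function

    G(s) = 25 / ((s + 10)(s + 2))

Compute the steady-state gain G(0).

G(0) = 5/4 ≈ 1.250

At s = 0 each factor (s + a) contributes a and each (s^2 + bs + c) contributes c.
G(0) = 25·1 / ((10) · (2)) = 25/20 = 5/4.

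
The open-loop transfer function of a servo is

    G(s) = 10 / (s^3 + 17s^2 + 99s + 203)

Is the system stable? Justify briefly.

The denominator s^3 + 17s^2 + 99s + 203 factors as (s + 7)(s^2 + 10s + 29), giving poles at s = -7, -5 + 2j, -5 - 2j.
Since all poles lie strictly in the left half-plane, the system is stable.

stable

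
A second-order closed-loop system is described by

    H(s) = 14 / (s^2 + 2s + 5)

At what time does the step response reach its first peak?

t_p ≈ 1.571 s

Comparing s^2 + 2s + 5 to s^2 + 2ζωₙs + ωₙ²: ωₙ = √5 ≈ 2.236 rad/s and ζ = 2/(2·√5) ≈ 0.4472.
ζωₙ = 2/2 = 1, so ω_d = ωₙ√(1−ζ²) = √(ωₙ² − (ζωₙ)²) = √(5 − 1²) = √4 = 2 rad/s.
t_p = π/ω_d = π/2 ≈ 1.571 s.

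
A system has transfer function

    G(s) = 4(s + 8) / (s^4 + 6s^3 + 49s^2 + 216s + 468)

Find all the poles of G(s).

s = ±6j, -3 ± 2j

The poles are the roots of the denominator s^4 + 6s^3 + 49s^2 + 216s + 468 = 0.
No real roots exist; factor into two real quadratics: (s^2 + 36)(s^2 + 6s + 13) = 0.
Each quadratic gives a conjugate pair via the quadratic formula.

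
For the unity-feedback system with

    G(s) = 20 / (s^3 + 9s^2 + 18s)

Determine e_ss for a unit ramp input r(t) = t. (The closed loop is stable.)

e_ss = 0.9000

G(s) has one pole at the origin.
This is a Type 1 system. Kv = lim_{s→0} s·G(s) = 20/18 = 10/9.
e_ss = 1/Kv = 1/(10/9) = 9/10 ≈ 0.9000.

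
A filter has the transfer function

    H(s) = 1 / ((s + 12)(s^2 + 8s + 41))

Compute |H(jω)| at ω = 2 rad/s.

|H(j2)| ≈ 0.002039

Substitute s = j2: numerator = 1, denominator = 412 + j266.
|H(j2)| = |1| / |412 + j266| = 1 / 490.41 ≈ 0.002039.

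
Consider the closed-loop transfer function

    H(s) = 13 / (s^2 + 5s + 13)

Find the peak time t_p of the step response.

t_p ≈ 1.209 s

Comparing s^2 + 5s + 13 to s^2 + 2ζωₙs + ωₙ²: ωₙ = √13 ≈ 3.606 rad/s and ζ = 5/(2·√13) ≈ 0.6934.
ζωₙ = 5/2 = 2.5, so ω_d = ωₙ√(1−ζ²) = √(ωₙ² − (ζωₙ)²) = √(13 − 2.5²) = √6.75 ≈ 2.598 rad/s.
t_p = π/ω_d = π/2.598 ≈ 1.209 s.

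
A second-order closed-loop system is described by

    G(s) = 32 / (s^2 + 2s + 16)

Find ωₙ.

Compare the denominator to the standard form s^2 + 2ζωₙs + ωₙ².
ωₙ² = 16, so ωₙ = 4 rad/s.

ωₙ = 4 rad/s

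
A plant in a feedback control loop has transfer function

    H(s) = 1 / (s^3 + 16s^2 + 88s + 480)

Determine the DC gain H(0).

Set s = 0: H(0) = (1) / (480) = 1/480.

H(0) = 1/480 ≈ 0.002083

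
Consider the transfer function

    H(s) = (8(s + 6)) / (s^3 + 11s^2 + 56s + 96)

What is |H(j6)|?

|H(j6)| ≈ 0.2101

Substitute s = j6: numerator = 48 + j48, denominator = -300 + j120.
|H(j6)| = |48 + j48| / |-300 + j120| = 67.882 / 323.11 ≈ 0.2101.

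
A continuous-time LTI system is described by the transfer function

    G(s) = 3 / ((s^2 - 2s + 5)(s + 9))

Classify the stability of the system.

unstable

The poles can be read from the denominator factors: s = 1 + 2j, 1 - 2j, -9.
Since the pole(s) at s = 1 ± 2j lie in the right half-plane, the system is unstable.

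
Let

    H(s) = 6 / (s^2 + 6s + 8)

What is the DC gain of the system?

Set s = 0: H(0) = (6) / (8) = 3/4.

H(0) = 3/4 ≈ 0.7500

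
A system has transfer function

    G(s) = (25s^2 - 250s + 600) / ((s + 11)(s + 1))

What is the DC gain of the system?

G(0) = 600/11 ≈ 54.55

Set s = 0: G(0) = (600) / (11) = 600/11.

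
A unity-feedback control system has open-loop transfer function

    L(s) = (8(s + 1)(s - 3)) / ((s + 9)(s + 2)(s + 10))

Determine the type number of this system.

The denominator has no factor of s at the origin — no free integrator — so this is a Type 0 system.

Type 0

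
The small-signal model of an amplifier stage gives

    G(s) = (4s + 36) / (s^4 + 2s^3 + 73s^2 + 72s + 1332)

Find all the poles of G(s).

s = 6j, -6j, -1 + 6j, -1 - 6j

The poles are the roots of the denominator s^4 + 2s^3 + 73s^2 + 72s + 1332 = 0.
No real roots exist; factor into two real quadratics: (s^2 + 36)(s^2 + 2s + 37) = 0.
Each quadratic gives a conjugate pair via the quadratic formula.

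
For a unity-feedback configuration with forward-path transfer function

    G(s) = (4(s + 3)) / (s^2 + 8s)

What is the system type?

The denominator has 1 factor of s at the origin (free integrator), so this is a Type 1 system.

Type 1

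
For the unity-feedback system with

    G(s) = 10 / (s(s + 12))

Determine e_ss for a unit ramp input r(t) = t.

e_ss = 1.200

G(s) has one pole at the origin.
This is a Type 1 system. Kv = lim_{s→0} s·G(s) = 10/12 = 5/6.
e_ss = 1/Kv = 1/(5/6) = 6/5 ≈ 1.200.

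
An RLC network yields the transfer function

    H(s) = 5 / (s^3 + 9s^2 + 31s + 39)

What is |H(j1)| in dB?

|H(j1)|_dB ≈ -18.6 dB

Substitute s = j1: numerator = 5, denominator = 30 + j30.
|H(j1)| = |5| / |30 + j30| = 5 / 42.426 ≈ 0.1179.
In decibels: 20·log₁₀(0.1179) ≈ -18.6 dB.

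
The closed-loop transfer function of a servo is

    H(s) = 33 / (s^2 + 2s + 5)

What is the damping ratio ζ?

ζ ≈ 0.4472

Compare the denominator to the standard form s^2 + 2ζωₙs + ωₙ².
ωₙ² = 5, so ωₙ = √5 ≈ 2.236 rad/s.
2ζωₙ = 2, so ζ = 2/(2·√5) ≈ 0.4472.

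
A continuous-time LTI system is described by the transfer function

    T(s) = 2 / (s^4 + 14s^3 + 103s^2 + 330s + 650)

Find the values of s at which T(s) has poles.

s = -2 + 3j, -2 - 3j, -5 + 5j, -5 - 5j

The poles are the roots of the denominator s^4 + 14s^3 + 103s^2 + 330s + 650 = 0.
No real roots exist; factor into two real quadratics: (s^2 + 4s + 13)(s^2 + 10s + 50) = 0.
Each quadratic gives a conjugate pair via the quadratic formula.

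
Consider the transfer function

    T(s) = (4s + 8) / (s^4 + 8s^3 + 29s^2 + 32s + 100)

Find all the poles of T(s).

s = 2j, -2j, -4 + 3j, -4 - 3j

The poles are the roots of the denominator s^4 + 8s^3 + 29s^2 + 32s + 100 = 0.
No real roots exist; factor into two real quadratics: (s^2 + 4)(s^2 + 8s + 25) = 0.
Each quadratic gives a conjugate pair via the quadratic formula.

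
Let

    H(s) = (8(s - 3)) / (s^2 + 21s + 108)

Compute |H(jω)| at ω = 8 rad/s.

|H(j8)| ≈ 0.3936

Substitute s = j8: numerator = -24 + j64, denominator = 44 + j168.
|H(j8)| = |-24 + j64| / |44 + j168| = 68.352 / 173.67 ≈ 0.3936.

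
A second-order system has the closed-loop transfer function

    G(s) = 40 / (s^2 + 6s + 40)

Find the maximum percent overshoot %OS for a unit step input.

%OS ≈ 18.4%

Comparing s^2 + 6s + 40 to s^2 + 2ζωₙs + ωₙ²: ωₙ = √40 ≈ 6.325 rad/s and ζ = 6/(2·√40) ≈ 0.4743.
%OS = 100·exp(−πζ/√(1−ζ²)) = 100·exp(−π·0.4743/√(1−0.4743²)) ≈ 18.4%.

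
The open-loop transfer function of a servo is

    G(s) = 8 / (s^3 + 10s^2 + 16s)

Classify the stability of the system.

marginally stable

The denominator s^3 + 10s^2 + 16s factors as s(s + 2)(s + 8), giving poles at s = 0, -2, -8.
Since the simple pole(s) at s = 0 lie on the jω-axis with none in the right half-plane, the system is marginally stable.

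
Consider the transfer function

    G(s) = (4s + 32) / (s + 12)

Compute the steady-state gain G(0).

Set s = 0: G(0) = (32) / (12) = 8/3.

G(0) = 8/3 ≈ 2.667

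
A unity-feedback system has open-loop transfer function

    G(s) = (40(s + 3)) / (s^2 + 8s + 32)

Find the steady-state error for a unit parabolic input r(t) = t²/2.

G(s) has no poles at the origin.
This is a Type 0 system; Ka = lim_{s→0} s^2·G(s) = 0, so the steady-state error for a parabola input is infinite.

e_ss = ∞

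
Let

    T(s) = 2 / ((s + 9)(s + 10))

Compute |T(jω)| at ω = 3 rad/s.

|T(j3)| ≈ 0.02019

Substitute s = j3: numerator = 2, denominator = 81 + j57.
|T(j3)| = |2| / |81 + j57| = 2 / 99.045 ≈ 0.02019.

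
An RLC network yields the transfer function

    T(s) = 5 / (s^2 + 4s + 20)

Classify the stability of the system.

stable

The denominator s^2 + 4s + 20 factors as (s^2 + 4s + 20), giving poles at s = -2 + 4j, -2 - 4j.
Since all poles lie strictly in the left half-plane, the system is stable.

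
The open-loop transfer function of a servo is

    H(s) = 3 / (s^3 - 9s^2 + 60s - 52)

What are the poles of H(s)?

s = 4 + 6j, 4 - 6j, 1

The poles are the roots of the denominator s^3 - 9s^2 + 60s - 52 = 0.
Trying s = 1: the polynomial evaluates to 0, so (s - 1) is a factor.
Dividing out leaves s^2 - 8s + 52 = 0.
The quadratic formula then gives s = 4 ± 6j.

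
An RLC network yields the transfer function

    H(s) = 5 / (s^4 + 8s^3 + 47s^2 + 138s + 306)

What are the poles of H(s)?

The poles are the roots of the denominator s^4 + 8s^3 + 47s^2 + 138s + 306 = 0.
No real roots exist; factor into two real quadratics: (s^2 + 2s + 17)(s^2 + 6s + 18) = 0.
Each quadratic gives a conjugate pair via the quadratic formula.

s = -1 + 4j, -1 - 4j, -3 + 3j, -3 - 3j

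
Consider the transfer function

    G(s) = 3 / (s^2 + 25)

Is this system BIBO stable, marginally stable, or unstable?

The poles can be read from the denominator factors: s = ±5j.
Since the simple pole(s) at s = 5j, -5j lie on the jω-axis with none in the right half-plane, the system is marginally stable.

marginally stable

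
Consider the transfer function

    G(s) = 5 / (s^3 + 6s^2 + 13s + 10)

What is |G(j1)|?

|G(j1)| ≈ 0.3953

Substitute s = j1: numerator = 5, denominator = 4 + j12.
|G(j1)| = |5| / |4 + j12| = 5 / 12.649 ≈ 0.3953.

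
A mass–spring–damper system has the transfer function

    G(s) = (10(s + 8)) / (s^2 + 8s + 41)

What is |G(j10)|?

|G(j10)| ≈ 1.288

Substitute s = j10: numerator = 80 + j100, denominator = -59 + j80.
|G(j10)| = |80 + j100| / |-59 + j80| = 128.06 / 99.403 ≈ 1.288.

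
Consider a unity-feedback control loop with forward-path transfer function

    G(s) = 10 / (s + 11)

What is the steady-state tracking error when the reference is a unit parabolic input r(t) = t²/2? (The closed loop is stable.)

G(s) has no poles at the origin.
This is a Type 0 system; Ka = lim_{s→0} s^2·G(s) = 0, so the steady-state error for a parabola input is infinite.

e_ss = ∞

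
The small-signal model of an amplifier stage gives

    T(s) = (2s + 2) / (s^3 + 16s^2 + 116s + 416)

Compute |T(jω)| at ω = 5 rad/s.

Substitute s = j5: numerator = 2 + j10, denominator = 16 + j455.
|T(j5)| = |2 + j10| / |16 + j455| = 10.198 / 455.28 ≈ 0.02240.

|T(j5)| ≈ 0.02240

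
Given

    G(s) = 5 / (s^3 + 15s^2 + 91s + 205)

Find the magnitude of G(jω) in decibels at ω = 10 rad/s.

|G(j10)|_dB ≈ -48.3 dB

Substitute s = j10: numerator = 5, denominator = -1295 - j90.
|G(j10)| = |5| / |-1295 - j90| = 5 / 1298.1 ≈ 0.003852.
In decibels: 20·log₁₀(0.003852) ≈ -48.3 dB.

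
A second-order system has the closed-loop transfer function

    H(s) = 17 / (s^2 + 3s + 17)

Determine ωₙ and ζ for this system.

ωₙ ≈ 4.123 rad/s, ζ ≈ 0.3638

Compare the denominator to the standard form s^2 + 2ζωₙs + ωₙ².
ωₙ² = 17, so ωₙ = √17 ≈ 4.123 rad/s.
2ζωₙ = 3, so ζ = 3/(2·√17) ≈ 0.3638.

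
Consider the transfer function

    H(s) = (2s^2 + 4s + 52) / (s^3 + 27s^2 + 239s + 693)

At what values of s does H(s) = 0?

s = -1 ± 5j

Set the numerator to zero: 2s^2 + 4s + 52 = 0, i.e. 2·(s^2 + 2s + 26) = 0.
Factoring: (s^2 + 2s + 26) = 0.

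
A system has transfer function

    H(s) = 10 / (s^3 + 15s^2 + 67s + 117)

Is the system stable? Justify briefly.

stable

The denominator s^3 + 15s^2 + 67s + 117 factors as (s + 9)(s^2 + 6s + 13), giving poles at s = -9, -3 ± 2j.
Since all poles lie strictly in the left half-plane, the system is stable.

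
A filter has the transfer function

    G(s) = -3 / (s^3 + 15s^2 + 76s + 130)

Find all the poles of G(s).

The poles are the roots of the denominator s^3 + 15s^2 + 76s + 130 = 0.
Trying s = -5: the polynomial evaluates to 0, so (s + 5) is a factor.
Dividing out leaves s^2 + 10s + 26 = 0.
The quadratic formula then gives s = -5 ± 1j.

s = -5 + j, -5 - j, -5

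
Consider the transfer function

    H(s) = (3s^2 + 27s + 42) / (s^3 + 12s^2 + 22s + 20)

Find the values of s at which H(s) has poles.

s = -10, -1 + j, -1 - j

The poles are the roots of the denominator s^3 + 12s^2 + 22s + 20 = 0.
Trying s = -10: the polynomial evaluates to 0, so (s + 10) is a factor.
Dividing out leaves s^2 + 2s + 2 = 0.
The quadratic formula then gives s = -1 ± 1j.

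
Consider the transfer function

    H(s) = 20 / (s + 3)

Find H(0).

H(0) = 20/3 ≈ 6.667

At s = 0 each factor (s + a) contributes a and each (s^2 + bs + c) contributes c.
H(0) = 20·1 / ((3)) = 20/3 = 20/3.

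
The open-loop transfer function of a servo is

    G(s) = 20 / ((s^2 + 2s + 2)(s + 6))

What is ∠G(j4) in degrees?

At s = j4: numerator = 20, denominator = -116 - j8.
∠G = ∠num − ∠den = 0° − (-176.05°) = 176.1°.

∠G(j4) ≈ 176.1°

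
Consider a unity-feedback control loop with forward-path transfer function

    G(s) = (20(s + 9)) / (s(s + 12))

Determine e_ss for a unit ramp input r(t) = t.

e_ss = 0.06667

G(s) has one pole at the origin.
This is a Type 1 system. Kv = lim_{s→0} s·G(s) = 180/12 = 15.
e_ss = 1/Kv = 1/(15) = 1/15 ≈ 0.06667.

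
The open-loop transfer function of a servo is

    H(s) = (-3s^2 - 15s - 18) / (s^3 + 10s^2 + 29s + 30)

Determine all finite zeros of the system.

s = -3, -2

Set the numerator to zero: -3s^2 - 15s - 18 = 0, i.e. -3·(s^2 + 5s + 6) = 0.
Factoring: (s + 3)(s + 2) = 0.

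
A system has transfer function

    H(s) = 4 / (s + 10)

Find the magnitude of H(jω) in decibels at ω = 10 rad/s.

|H(j10)|_dB ≈ -11.0 dB

Substitute s = j10: numerator = 4, denominator = 10 + j10.
|H(j10)| = |4| / |10 + j10| = 4 / 14.142 ≈ 0.2828.
In decibels: 20·log₁₀(0.2828) ≈ -11.0 dB.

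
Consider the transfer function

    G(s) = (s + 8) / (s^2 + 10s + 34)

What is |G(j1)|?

Substitute s = j1: numerator = 8 + j1, denominator = 33 + j10.
|G(j1)| = |8 + j1| / |33 + j10| = 8.0623 / 34.482 ≈ 0.2338.

|G(j1)| ≈ 0.2338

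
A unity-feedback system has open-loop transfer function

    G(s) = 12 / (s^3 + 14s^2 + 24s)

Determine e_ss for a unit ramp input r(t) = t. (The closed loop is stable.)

G(s) has one pole at the origin.
This is a Type 1 system. Kv = lim_{s→0} s·G(s) = 12/24 = 1/2.
e_ss = 1/Kv = 1/(1/2) = 2.

e_ss = 2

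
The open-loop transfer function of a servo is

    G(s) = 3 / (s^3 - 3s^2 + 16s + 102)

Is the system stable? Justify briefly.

The denominator s^3 - 3s^2 + 16s + 102 factors as (s + 3)(s^2 - 6s + 34), giving poles at s = -3, 3 ± 5j.
Since the pole(s) at s = 3 + 5j, 3 - 5j lie in the right half-plane, the system is unstable.

unstable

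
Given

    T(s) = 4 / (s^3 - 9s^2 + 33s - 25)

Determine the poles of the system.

The poles are the roots of the denominator s^3 - 9s^2 + 33s - 25 = 0.
Trying s = 1: the polynomial evaluates to 0, so (s - 1) is a factor.
Dividing out leaves s^2 - 8s + 25 = 0.
The quadratic formula then gives s = 4 ± 3j.

s = 1, 4 + 3j, 4 - 3j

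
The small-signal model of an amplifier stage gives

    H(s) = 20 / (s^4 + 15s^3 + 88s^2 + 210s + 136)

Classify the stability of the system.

stable

The denominator s^4 + 15s^3 + 88s^2 + 210s + 136 factors as (s + 1)(s^2 + 10s + 34)(s + 4), giving poles at s = -1, -5 ± 3j, -4.
Since all poles lie strictly in the left half-plane, the system is stable.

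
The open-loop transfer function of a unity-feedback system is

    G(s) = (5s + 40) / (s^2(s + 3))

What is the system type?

The denominator has 2 factors of s at the origin (free integrators), so this is a Type 2 system.

Type 2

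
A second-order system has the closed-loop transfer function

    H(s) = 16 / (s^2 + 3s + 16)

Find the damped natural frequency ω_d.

ω_d ≈ 3.708 rad/s

Comparing s^2 + 3s + 16 to s^2 + 2ζωₙs + ωₙ²: ωₙ = 4 rad/s and ζ = 3/(2·4) = 0.375.
ζωₙ = 3/2 = 1.5, so ω_d = ωₙ√(1−ζ²) = √(ωₙ² − (ζωₙ)²) = √(16 − 1.5²) = √13.75 ≈ 3.708 rad/s.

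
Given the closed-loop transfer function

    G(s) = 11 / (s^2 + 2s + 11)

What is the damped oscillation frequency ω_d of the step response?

ω_d ≈ 3.162 rad/s

Comparing s^2 + 2s + 11 to s^2 + 2ζωₙs + ωₙ²: ωₙ = √11 ≈ 3.317 rad/s and ζ = 2/(2·√11) ≈ 0.3015.
ζωₙ = 2/2 = 1, so ω_d = ωₙ√(1−ζ²) = √(ωₙ² − (ζωₙ)²) = √(11 − 1²) = √10 ≈ 3.162 rad/s.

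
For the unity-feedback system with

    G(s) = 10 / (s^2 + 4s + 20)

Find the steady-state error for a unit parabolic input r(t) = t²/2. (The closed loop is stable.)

e_ss = ∞

G(s) has no poles at the origin.
This is a Type 0 system; Ka = lim_{s→0} s^2·G(s) = 0, so the steady-state error for a parabola input is infinite.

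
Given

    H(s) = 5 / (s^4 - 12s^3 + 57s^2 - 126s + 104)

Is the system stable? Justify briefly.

The denominator s^4 - 12s^3 + 57s^2 - 126s + 104 factors as (s^2 - 6s + 13)(s - 2)(s - 4), giving poles at s = 3 ± 2j, 2, 4.
Since the pole(s) at s = 3 ± 2j, 2, 4 lie in the right half-plane, the system is unstable.

unstable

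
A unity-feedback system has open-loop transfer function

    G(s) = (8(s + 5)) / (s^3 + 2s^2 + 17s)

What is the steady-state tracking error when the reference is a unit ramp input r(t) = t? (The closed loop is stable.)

G(s) has one pole at the origin.
This is a Type 1 system. Kv = lim_{s→0} s·G(s) = 40/17.
e_ss = 1/Kv = 1/(40/17) = 17/40 ≈ 0.4250.

e_ss = 0.4250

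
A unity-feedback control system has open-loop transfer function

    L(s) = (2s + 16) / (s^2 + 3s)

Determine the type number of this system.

Type 1

Factor s from the denominator: s^2 + 3s = s·(s + 3).
There is 1 pole at the origin, so the system is Type 1.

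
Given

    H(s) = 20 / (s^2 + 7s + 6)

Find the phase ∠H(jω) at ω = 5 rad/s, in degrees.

∠H(j5) ≈ -118.5°

At s = j5: numerator = 20, denominator = -19 + j35.
∠H = ∠num − ∠den = 0° − (118.50°) = -118.5°.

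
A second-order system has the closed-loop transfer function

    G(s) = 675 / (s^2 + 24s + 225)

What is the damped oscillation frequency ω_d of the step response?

Comparing s^2 + 24s + 225 to s^2 + 2ζωₙs + ωₙ²: ωₙ = 15 rad/s and ζ = 24/(2·15) = 0.8.
ζωₙ = 24/2 = 12, so ω_d = ωₙ√(1−ζ²) = √(ωₙ² − (ζωₙ)²) = √(225 − 12²) = √81 = 9 rad/s.

ω_d = 9 rad/s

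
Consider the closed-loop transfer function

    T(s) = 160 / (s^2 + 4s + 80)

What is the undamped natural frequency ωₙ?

Compare the denominator to the standard form s^2 + 2ζωₙs + ωₙ².
ωₙ² = 80, so ωₙ = √80 ≈ 8.944 rad/s.

ωₙ ≈ 8.944 rad/s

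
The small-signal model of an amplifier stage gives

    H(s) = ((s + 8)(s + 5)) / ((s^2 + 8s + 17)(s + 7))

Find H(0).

At s = 0 each factor (s + a) contributes a and each (s^2 + bs + c) contributes c.
H(0) = 1·(8) · (5) / ((17) · (7)) = 40/119 = 40/119.

H(0) = 40/119 ≈ 0.3361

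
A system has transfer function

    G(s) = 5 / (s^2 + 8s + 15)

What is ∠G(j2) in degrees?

∠G(j2) ≈ -55.49°

At s = j2: numerator = 5, denominator = 11 + j16.
∠G = ∠num − ∠den = 0° − (55.491°) = -55.49°.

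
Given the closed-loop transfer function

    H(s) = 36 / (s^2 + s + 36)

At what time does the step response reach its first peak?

Comparing s^2 + s + 36 to s^2 + 2ζωₙs + ωₙ²: ωₙ = 6 rad/s and ζ = 1/(2·6) ≈ 0.08333.
ζωₙ = 1/2 = 0.5, so ω_d = ωₙ√(1−ζ²) = √(ωₙ² − (ζωₙ)²) = √(36 − 0.5²) = √35.75 ≈ 5.979 rad/s.
t_p = π/ω_d = π/5.979 ≈ 0.5254 s.

t_p ≈ 0.5254 s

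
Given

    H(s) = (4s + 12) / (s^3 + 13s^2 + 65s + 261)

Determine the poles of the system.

The poles are the roots of the denominator s^3 + 13s^2 + 65s + 261 = 0.
Trying s = -9: the polynomial evaluates to 0, so (s + 9) is a factor.
Dividing out leaves s^2 + 4s + 29 = 0.
The quadratic formula then gives s = -2 ± 5j.

s = -2 ± 5j, -9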